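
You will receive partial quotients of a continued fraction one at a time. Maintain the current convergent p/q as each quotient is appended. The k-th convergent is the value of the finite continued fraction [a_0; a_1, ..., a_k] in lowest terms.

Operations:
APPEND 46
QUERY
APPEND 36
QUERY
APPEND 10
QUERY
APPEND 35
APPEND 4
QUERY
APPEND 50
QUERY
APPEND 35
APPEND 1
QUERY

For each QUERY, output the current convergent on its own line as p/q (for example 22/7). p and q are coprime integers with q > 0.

46/1
1657/36
16616/361
2349484/51045
118057417/2564921
4252416496/92388201

APPEND 46: p_0 = 46·1 + 0 = 46, q_0 = 46·0 + 1 = 1 → 46/1
APPEND 36: p_1 = 36·46 + 1 = 1657, q_1 = 36·1 + 0 = 36 → 1657/36
APPEND 10: p_2 = 10·1657 + 46 = 16616, q_2 = 10·36 + 1 = 361 → 16616/361
APPEND 35: p_3 = 35·16616 + 1657 = 583217, q_3 = 35·361 + 36 = 12671 → 583217/12671
APPEND 4: p_4 = 4·583217 + 16616 = 2349484, q_4 = 4·12671 + 361 = 51045 → 2349484/51045
APPEND 50: p_5 = 50·2349484 + 583217 = 118057417, q_5 = 50·51045 + 12671 = 2564921 → 118057417/2564921
APPEND 35: p_6 = 35·118057417 + 2349484 = 4134359079, q_6 = 35·2564921 + 51045 = 89823280 → 4134359079/89823280
APPEND 1: p_7 = 1·4134359079 + 118057417 = 4252416496, q_7 = 1·89823280 + 2564921 = 92388201 → 4252416496/92388201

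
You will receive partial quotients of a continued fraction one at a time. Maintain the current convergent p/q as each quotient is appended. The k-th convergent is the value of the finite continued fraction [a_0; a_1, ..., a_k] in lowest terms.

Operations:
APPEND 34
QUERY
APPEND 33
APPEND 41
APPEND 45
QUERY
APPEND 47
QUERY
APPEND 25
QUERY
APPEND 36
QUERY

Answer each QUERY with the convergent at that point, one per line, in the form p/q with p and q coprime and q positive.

APPEND 34: p_0 = 34·1 + 0 = 34, q_0 = 34·0 + 1 = 1 → 34/1
APPEND 33: p_1 = 33·34 + 1 = 1123, q_1 = 33·1 + 0 = 33 → 1123/33
APPEND 41: p_2 = 41·1123 + 34 = 46077, q_2 = 41·33 + 1 = 1354 → 46077/1354
APPEND 45: p_3 = 45·46077 + 1123 = 2074588, q_3 = 45·1354 + 33 = 60963 → 2074588/60963
APPEND 47: p_4 = 47·2074588 + 46077 = 97551713, q_4 = 47·60963 + 1354 = 2866615 → 97551713/2866615
APPEND 25: p_5 = 25·97551713 + 2074588 = 2440867413, q_5 = 25·2866615 + 60963 = 71726338 → 2440867413/71726338
APPEND 36: p_6 = 36·2440867413 + 97551713 = 87968778581, q_6 = 36·71726338 + 2866615 = 2585014783 → 87968778581/2585014783

34/1
2074588/60963
97551713/2866615
2440867413/71726338
87968778581/2585014783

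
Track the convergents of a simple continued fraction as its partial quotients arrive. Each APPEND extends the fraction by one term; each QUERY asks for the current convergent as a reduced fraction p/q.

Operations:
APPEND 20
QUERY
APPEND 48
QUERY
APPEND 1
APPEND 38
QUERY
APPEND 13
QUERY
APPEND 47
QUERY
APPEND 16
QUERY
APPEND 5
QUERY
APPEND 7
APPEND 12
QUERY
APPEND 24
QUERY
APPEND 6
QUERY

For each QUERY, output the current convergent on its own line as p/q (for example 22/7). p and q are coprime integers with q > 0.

20/1
961/48
38239/1910
498088/24879
23448375/1171223
375672088/18764447
1901808815/94993458
166161814331/8299617294
4001571877737/199874533709
24175593080753/1207546819548

APPEND 20: p_0 = 20·1 + 0 = 20, q_0 = 20·0 + 1 = 1 → 20/1
APPEND 48: p_1 = 48·20 + 1 = 961, q_1 = 48·1 + 0 = 48 → 961/48
APPEND 1: p_2 = 1·961 + 20 = 981, q_2 = 1·48 + 1 = 49 → 981/49
APPEND 38: p_3 = 38·981 + 961 = 38239, q_3 = 38·49 + 48 = 1910 → 38239/1910
APPEND 13: p_4 = 13·38239 + 981 = 498088, q_4 = 13·1910 + 49 = 24879 → 498088/24879
APPEND 47: p_5 = 47·498088 + 38239 = 23448375, q_5 = 47·24879 + 1910 = 1171223 → 23448375/1171223
APPEND 16: p_6 = 16·23448375 + 498088 = 375672088, q_6 = 16·1171223 + 24879 = 18764447 → 375672088/18764447
APPEND 5: p_7 = 5·375672088 + 23448375 = 1901808815, q_7 = 5·18764447 + 1171223 = 94993458 → 1901808815/94993458
APPEND 7: p_8 = 7·1901808815 + 375672088 = 13688333793, q_8 = 7·94993458 + 18764447 = 683718653 → 13688333793/683718653
APPEND 12: p_9 = 12·13688333793 + 1901808815 = 166161814331, q_9 = 12·683718653 + 94993458 = 8299617294 → 166161814331/8299617294
APPEND 24: p_10 = 24·166161814331 + 13688333793 = 4001571877737, q_10 = 24·8299617294 + 683718653 = 199874533709 → 4001571877737/199874533709
APPEND 6: p_11 = 6·4001571877737 + 166161814331 = 24175593080753, q_11 = 6·199874533709 + 8299617294 = 1207546819548 → 24175593080753/1207546819548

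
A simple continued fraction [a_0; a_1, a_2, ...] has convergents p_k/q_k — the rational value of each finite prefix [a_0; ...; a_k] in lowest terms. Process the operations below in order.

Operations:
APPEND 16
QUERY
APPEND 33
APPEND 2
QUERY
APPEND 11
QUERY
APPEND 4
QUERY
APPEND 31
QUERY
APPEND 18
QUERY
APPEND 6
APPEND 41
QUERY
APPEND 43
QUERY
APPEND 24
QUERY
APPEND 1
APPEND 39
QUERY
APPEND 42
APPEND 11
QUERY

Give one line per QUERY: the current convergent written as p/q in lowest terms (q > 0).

APPEND 16: p_0 = 16·1 + 0 = 16, q_0 = 16·0 + 1 = 1 → 16/1
APPEND 33: p_1 = 33·16 + 1 = 529, q_1 = 33·1 + 0 = 33 → 529/33
APPEND 2: p_2 = 2·529 + 16 = 1074, q_2 = 2·33 + 1 = 67 → 1074/67
APPEND 11: p_3 = 11·1074 + 529 = 12343, q_3 = 11·67 + 33 = 770 → 12343/770
APPEND 4: p_4 = 4·12343 + 1074 = 50446, q_4 = 4·770 + 67 = 3147 → 50446/3147
APPEND 31: p_5 = 31·50446 + 12343 = 1576169, q_5 = 31·3147 + 770 = 98327 → 1576169/98327
APPEND 18: p_6 = 18·1576169 + 50446 = 28421488, q_6 = 18·98327 + 3147 = 1773033 → 28421488/1773033
APPEND 6: p_7 = 6·28421488 + 1576169 = 172105097, q_7 = 6·1773033 + 98327 = 10736525 → 172105097/10736525
APPEND 41: p_8 = 41·172105097 + 28421488 = 7084730465, q_8 = 41·10736525 + 1773033 = 441970558 → 7084730465/441970558
APPEND 43: p_9 = 43·7084730465 + 172105097 = 304815515092, q_9 = 43·441970558 + 10736525 = 19015470519 → 304815515092/19015470519
APPEND 24: p_10 = 24·304815515092 + 7084730465 = 7322657092673, q_10 = 24·19015470519 + 441970558 = 456813263014 → 7322657092673/456813263014
APPEND 1: p_11 = 1·7322657092673 + 304815515092 = 7627472607765, q_11 = 1·456813263014 + 19015470519 = 475828733533 → 7627472607765/475828733533
APPEND 39: p_12 = 39·7627472607765 + 7322657092673 = 304794088795508, q_12 = 39·475828733533 + 456813263014 = 19014133870801 → 304794088795508/19014133870801
APPEND 42: p_13 = 42·304794088795508 + 7627472607765 = 12808979202019101, q_13 = 42·19014133870801 + 475828733533 = 799069451307175 → 12808979202019101/799069451307175
APPEND 11: p_14 = 11·12808979202019101 + 304794088795508 = 141203565311005619, q_14 = 11·799069451307175 + 19014133870801 = 8808778098249726 → 141203565311005619/8808778098249726

16/1
1074/67
12343/770
50446/3147
1576169/98327
28421488/1773033
7084730465/441970558
304815515092/19015470519
7322657092673/456813263014
304794088795508/19014133870801
141203565311005619/8808778098249726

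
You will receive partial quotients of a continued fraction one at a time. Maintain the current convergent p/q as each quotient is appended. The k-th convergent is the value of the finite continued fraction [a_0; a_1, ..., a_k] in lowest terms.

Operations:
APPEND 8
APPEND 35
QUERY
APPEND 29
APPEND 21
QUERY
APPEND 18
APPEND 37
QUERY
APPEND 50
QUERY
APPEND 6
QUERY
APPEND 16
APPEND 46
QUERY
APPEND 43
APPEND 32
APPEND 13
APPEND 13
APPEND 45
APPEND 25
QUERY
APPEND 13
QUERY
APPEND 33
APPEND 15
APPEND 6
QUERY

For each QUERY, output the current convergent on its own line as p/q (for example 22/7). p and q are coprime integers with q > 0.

APPEND 8: p_0 = 8·1 + 0 = 8, q_0 = 8·0 + 1 = 1 → 8/1
APPEND 35: p_1 = 35·8 + 1 = 281, q_1 = 35·1 + 0 = 35 → 281/35
APPEND 29: p_2 = 29·281 + 8 = 8157, q_2 = 29·35 + 1 = 1016 → 8157/1016
APPEND 21: p_3 = 21·8157 + 281 = 171578, q_3 = 21·1016 + 35 = 21371 → 171578/21371
APPEND 18: p_4 = 18·171578 + 8157 = 3096561, q_4 = 18·21371 + 1016 = 385694 → 3096561/385694
APPEND 37: p_5 = 37·3096561 + 171578 = 114744335, q_5 = 37·385694 + 21371 = 14292049 → 114744335/14292049
APPEND 50: p_6 = 50·114744335 + 3096561 = 5740313311, q_6 = 50·14292049 + 385694 = 714988144 → 5740313311/714988144
APPEND 6: p_7 = 6·5740313311 + 114744335 = 34556624201, q_7 = 6·714988144 + 14292049 = 4304220913 → 34556624201/4304220913
APPEND 16: p_8 = 16·34556624201 + 5740313311 = 558646300527, q_8 = 16·4304220913 + 714988144 = 69582522752 → 558646300527/69582522752
APPEND 46: p_9 = 46·558646300527 + 34556624201 = 25732286448443, q_9 = 46·69582522752 + 4304220913 = 3205100267505 → 25732286448443/3205100267505
APPEND 43: p_10 = 43·25732286448443 + 558646300527 = 1107046963583576, q_10 = 43·3205100267505 + 69582522752 = 137888894025467 → 1107046963583576/137888894025467
APPEND 32: p_11 = 32·1107046963583576 + 25732286448443 = 35451235121122875, q_11 = 32·137888894025467 + 3205100267505 = 4415649709082449 → 35451235121122875/4415649709082449
APPEND 13: p_12 = 13·35451235121122875 + 1107046963583576 = 461973103538180951, q_12 = 13·4415649709082449 + 137888894025467 = 57541335112097304 → 461973103538180951/57541335112097304
APPEND 13: p_13 = 13·461973103538180951 + 35451235121122875 = 6041101581117475238, q_13 = 13·57541335112097304 + 4415649709082449 = 752453006166347401 → 6041101581117475238/752453006166347401
APPEND 45: p_14 = 45·6041101581117475238 + 461973103538180951 = 272311544253824566661, q_14 = 45·752453006166347401 + 57541335112097304 = 33917926612597730349 → 272311544253824566661/33917926612597730349
APPEND 25: p_15 = 25·272311544253824566661 + 6041101581117475238 = 6813829707926731641763, q_15 = 25·33917926612597730349 + 752453006166347401 = 848700618321109606126 → 6813829707926731641763/848700618321109606126
APPEND 13: p_16 = 13·6813829707926731641763 + 272311544253824566661 = 88852097747301335909580, q_16 = 13·848700618321109606126 + 33917926612597730349 = 11067025964787022609987 → 88852097747301335909580/11067025964787022609987
APPEND 33: p_17 = 33·88852097747301335909580 + 6813829707926731641763 = 2938933055368870816657903, q_17 = 33·11067025964787022609987 + 848700618321109606126 = 366060557456292855735697 → 2938933055368870816657903/366060557456292855735697
APPEND 15: p_18 = 15·2938933055368870816657903 + 88852097747301335909580 = 44172847928280363585778125, q_18 = 15·366060557456292855735697 + 11067025964787022609987 = 5501975387809179858645442 → 44172847928280363585778125/5501975387809179858645442
APPEND 6: p_19 = 6·44172847928280363585778125 + 2938933055368870816657903 = 267976020625051052331326653, q_19 = 6·5501975387809179858645442 + 366060557456292855735697 = 33377912884311372007608349 → 267976020625051052331326653/33377912884311372007608349

281/35
171578/21371
114744335/14292049
5740313311/714988144
34556624201/4304220913
25732286448443/3205100267505
6813829707926731641763/848700618321109606126
88852097747301335909580/11067025964787022609987
267976020625051052331326653/33377912884311372007608349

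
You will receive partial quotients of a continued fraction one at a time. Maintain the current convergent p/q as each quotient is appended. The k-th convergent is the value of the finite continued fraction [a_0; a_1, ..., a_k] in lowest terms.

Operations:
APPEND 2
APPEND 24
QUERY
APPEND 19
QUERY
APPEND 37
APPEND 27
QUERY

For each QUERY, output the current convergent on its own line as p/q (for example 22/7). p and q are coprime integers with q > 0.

APPEND 2: p_0 = 2·1 + 0 = 2, q_0 = 2·0 + 1 = 1 → 2/1
APPEND 24: p_1 = 24·2 + 1 = 49, q_1 = 24·1 + 0 = 24 → 49/24
APPEND 19: p_2 = 19·49 + 2 = 933, q_2 = 19·24 + 1 = 457 → 933/457
APPEND 37: p_3 = 37·933 + 49 = 34570, q_3 = 37·457 + 24 = 16933 → 34570/16933
APPEND 27: p_4 = 27·34570 + 933 = 934323, q_4 = 27·16933 + 457 = 457648 → 934323/457648

49/24
933/457
934323/457648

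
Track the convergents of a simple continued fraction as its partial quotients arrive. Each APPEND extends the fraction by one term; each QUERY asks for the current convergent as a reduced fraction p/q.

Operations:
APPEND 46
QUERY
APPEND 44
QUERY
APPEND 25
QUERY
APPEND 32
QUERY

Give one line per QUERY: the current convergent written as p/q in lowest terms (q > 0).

APPEND 46: p_0 = 46·1 + 0 = 46, q_0 = 46·0 + 1 = 1 → 46/1
APPEND 44: p_1 = 44·46 + 1 = 2025, q_1 = 44·1 + 0 = 44 → 2025/44
APPEND 25: p_2 = 25·2025 + 46 = 50671, q_2 = 25·44 + 1 = 1101 → 50671/1101
APPEND 32: p_3 = 32·50671 + 2025 = 1623497, q_3 = 32·1101 + 44 = 35276 → 1623497/35276

46/1
2025/44
50671/1101
1623497/35276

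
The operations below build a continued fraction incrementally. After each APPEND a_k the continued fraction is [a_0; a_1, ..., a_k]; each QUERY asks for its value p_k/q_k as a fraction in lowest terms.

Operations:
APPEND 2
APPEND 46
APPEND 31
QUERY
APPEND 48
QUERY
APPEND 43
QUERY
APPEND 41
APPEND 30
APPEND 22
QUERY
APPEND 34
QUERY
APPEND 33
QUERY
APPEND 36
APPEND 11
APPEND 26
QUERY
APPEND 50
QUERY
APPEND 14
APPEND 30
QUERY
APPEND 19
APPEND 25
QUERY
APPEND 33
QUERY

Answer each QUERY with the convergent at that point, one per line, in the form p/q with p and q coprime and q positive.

2885/1427
138573/68542
5961524/2948733
161786012205/80023791421
5508067208204/2724440854897
181928003882937/89986572003022
1885991079508215994/932862827332657315
94371839981691615933/46678896004567469351
39787124364677416787613/19679801102742884316221
18971748491357030161880188/9383946260077894865226921
626824978669461689451849907/310044797240929536631724821

APPEND 2: p_0 = 2·1 + 0 = 2, q_0 = 2·0 + 1 = 1 → 2/1
APPEND 46: p_1 = 46·2 + 1 = 93, q_1 = 46·1 + 0 = 46 → 93/46
APPEND 31: p_2 = 31·93 + 2 = 2885, q_2 = 31·46 + 1 = 1427 → 2885/1427
APPEND 48: p_3 = 48·2885 + 93 = 138573, q_3 = 48·1427 + 46 = 68542 → 138573/68542
APPEND 43: p_4 = 43·138573 + 2885 = 5961524, q_4 = 43·68542 + 1427 = 2948733 → 5961524/2948733
APPEND 41: p_5 = 41·5961524 + 138573 = 244561057, q_5 = 41·2948733 + 68542 = 120966595 → 244561057/120966595
APPEND 30: p_6 = 30·244561057 + 5961524 = 7342793234, q_6 = 30·120966595 + 2948733 = 3631946583 → 7342793234/3631946583
APPEND 22: p_7 = 22·7342793234 + 244561057 = 161786012205, q_7 = 22·3631946583 + 120966595 = 80023791421 → 161786012205/80023791421
APPEND 34: p_8 = 34·161786012205 + 7342793234 = 5508067208204, q_8 = 34·80023791421 + 3631946583 = 2724440854897 → 5508067208204/2724440854897
APPEND 33: p_9 = 33·5508067208204 + 161786012205 = 181928003882937, q_9 = 33·2724440854897 + 80023791421 = 89986572003022 → 181928003882937/89986572003022
APPEND 36: p_10 = 36·181928003882937 + 5508067208204 = 6554916206993936, q_10 = 36·89986572003022 + 2724440854897 = 3242241032963689 → 6554916206993936/3242241032963689
APPEND 11: p_11 = 11·6554916206993936 + 181928003882937 = 72286006280816233, q_11 = 11·3242241032963689 + 89986572003022 = 35754637934603601 → 72286006280816233/35754637934603601
APPEND 26: p_12 = 26·72286006280816233 + 6554916206993936 = 1885991079508215994, q_12 = 26·35754637934603601 + 3242241032963689 = 932862827332657315 → 1885991079508215994/932862827332657315
APPEND 50: p_13 = 50·1885991079508215994 + 72286006280816233 = 94371839981691615933, q_13 = 50·932862827332657315 + 35754637934603601 = 46678896004567469351 → 94371839981691615933/46678896004567469351
APPEND 14: p_14 = 14·94371839981691615933 + 1885991079508215994 = 1323091750823190839056, q_14 = 14·46678896004567469351 + 932862827332657315 = 654437406891277228229 → 1323091750823190839056/654437406891277228229
APPEND 30: p_15 = 30·1323091750823190839056 + 94371839981691615933 = 39787124364677416787613, q_15 = 30·654437406891277228229 + 46678896004567469351 = 19679801102742884316221 → 39787124364677416787613/19679801102742884316221
APPEND 19: p_16 = 19·39787124364677416787613 + 1323091750823190839056 = 757278454679694109803703, q_16 = 19·19679801102742884316221 + 654437406891277228229 = 374570658359006079236428 → 757278454679694109803703/374570658359006079236428
APPEND 25: p_17 = 25·757278454679694109803703 + 39787124364677416787613 = 18971748491357030161880188, q_17 = 25·374570658359006079236428 + 19679801102742884316221 = 9383946260077894865226921 → 18971748491357030161880188/9383946260077894865226921
APPEND 33: p_18 = 33·18971748491357030161880188 + 757278454679694109803703 = 626824978669461689451849907, q_18 = 33·9383946260077894865226921 + 374570658359006079236428 = 310044797240929536631724821 → 626824978669461689451849907/310044797240929536631724821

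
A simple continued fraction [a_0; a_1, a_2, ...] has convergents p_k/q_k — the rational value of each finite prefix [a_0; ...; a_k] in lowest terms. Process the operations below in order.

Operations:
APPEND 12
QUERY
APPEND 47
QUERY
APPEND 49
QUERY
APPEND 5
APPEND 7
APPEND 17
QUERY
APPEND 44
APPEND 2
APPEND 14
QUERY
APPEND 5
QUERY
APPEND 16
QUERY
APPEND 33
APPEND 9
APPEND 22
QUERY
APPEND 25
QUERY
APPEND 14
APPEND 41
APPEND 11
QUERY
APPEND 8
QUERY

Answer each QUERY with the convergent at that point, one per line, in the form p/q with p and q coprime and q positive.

12/1
565/47
27697/2304
17156849/1427208
22161365573/1843513237
112335789520/9344754243
1819533997893/151359581125
12011264334231457/999167886126982
300824840509264219/25024386411137987
1912357755467298502805/159081209344733095457
15472328788868918438102/1287079662827600312443

APPEND 12: p_0 = 12·1 + 0 = 12, q_0 = 12·0 + 1 = 1 → 12/1
APPEND 47: p_1 = 47·12 + 1 = 565, q_1 = 47·1 + 0 = 47 → 565/47
APPEND 49: p_2 = 49·565 + 12 = 27697, q_2 = 49·47 + 1 = 2304 → 27697/2304
APPEND 5: p_3 = 5·27697 + 565 = 139050, q_3 = 5·2304 + 47 = 11567 → 139050/11567
APPEND 7: p_4 = 7·139050 + 27697 = 1001047, q_4 = 7·11567 + 2304 = 83273 → 1001047/83273
APPEND 17: p_5 = 17·1001047 + 139050 = 17156849, q_5 = 17·83273 + 11567 = 1427208 → 17156849/1427208
APPEND 44: p_6 = 44·17156849 + 1001047 = 755902403, q_6 = 44·1427208 + 83273 = 62880425 → 755902403/62880425
APPEND 2: p_7 = 2·755902403 + 17156849 = 1528961655, q_7 = 2·62880425 + 1427208 = 127188058 → 1528961655/127188058
APPEND 14: p_8 = 14·1528961655 + 755902403 = 22161365573, q_8 = 14·127188058 + 62880425 = 1843513237 → 22161365573/1843513237
APPEND 5: p_9 = 5·22161365573 + 1528961655 = 112335789520, q_9 = 5·1843513237 + 127188058 = 9344754243 → 112335789520/9344754243
APPEND 16: p_10 = 16·112335789520 + 22161365573 = 1819533997893, q_10 = 16·9344754243 + 1843513237 = 151359581125 → 1819533997893/151359581125
APPEND 33: p_11 = 33·1819533997893 + 112335789520 = 60156957719989, q_11 = 33·151359581125 + 9344754243 = 5004210931368 → 60156957719989/5004210931368
APPEND 9: p_12 = 9·60156957719989 + 1819533997893 = 543232153477794, q_12 = 9·5004210931368 + 151359581125 = 45189257963437 → 543232153477794/45189257963437
APPEND 22: p_13 = 22·543232153477794 + 60156957719989 = 12011264334231457, q_13 = 22·45189257963437 + 5004210931368 = 999167886126982 → 12011264334231457/999167886126982
APPEND 25: p_14 = 25·12011264334231457 + 543232153477794 = 300824840509264219, q_14 = 25·999167886126982 + 45189257963437 = 25024386411137987 → 300824840509264219/25024386411137987
APPEND 14: p_15 = 14·300824840509264219 + 12011264334231457 = 4223559031463930523, q_15 = 14·25024386411137987 + 999167886126982 = 351340577642058800 → 4223559031463930523/351340577642058800
APPEND 41: p_16 = 41·4223559031463930523 + 300824840509264219 = 173466745130530415662, q_16 = 41·351340577642058800 + 25024386411137987 = 14429988069735548787 → 173466745130530415662/14429988069735548787
APPEND 11: p_17 = 11·173466745130530415662 + 4223559031463930523 = 1912357755467298502805, q_17 = 11·14429988069735548787 + 351340577642058800 = 159081209344733095457 → 1912357755467298502805/159081209344733095457
APPEND 8: p_18 = 8·1912357755467298502805 + 173466745130530415662 = 15472328788868918438102, q_18 = 8·159081209344733095457 + 14429988069735548787 = 1287079662827600312443 → 15472328788868918438102/1287079662827600312443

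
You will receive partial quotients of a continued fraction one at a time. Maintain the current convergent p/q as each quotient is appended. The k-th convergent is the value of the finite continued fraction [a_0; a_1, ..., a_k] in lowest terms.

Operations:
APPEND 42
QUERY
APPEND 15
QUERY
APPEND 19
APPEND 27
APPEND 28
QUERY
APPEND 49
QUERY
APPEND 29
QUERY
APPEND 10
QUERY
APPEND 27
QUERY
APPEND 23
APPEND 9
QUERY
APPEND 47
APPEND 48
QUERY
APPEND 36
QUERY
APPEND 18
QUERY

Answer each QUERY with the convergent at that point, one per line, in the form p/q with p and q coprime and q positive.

42/1
631/15
9125135/216922
447457083/10636915
12985380542/308687457
130301262503/3097511485
3531119468123/83941497552
735645560732111/17487709094181
1664256640925782463/39562579519415205
59947895760731607217/1425076718778329068
1080726380334094712369/25690943517529338429

APPEND 42: p_0 = 42·1 + 0 = 42, q_0 = 42·0 + 1 = 1 → 42/1
APPEND 15: p_1 = 15·42 + 1 = 631, q_1 = 15·1 + 0 = 15 → 631/15
APPEND 19: p_2 = 19·631 + 42 = 12031, q_2 = 19·15 + 1 = 286 → 12031/286
APPEND 27: p_3 = 27·12031 + 631 = 325468, q_3 = 27·286 + 15 = 7737 → 325468/7737
APPEND 28: p_4 = 28·325468 + 12031 = 9125135, q_4 = 28·7737 + 286 = 216922 → 9125135/216922
APPEND 49: p_5 = 49·9125135 + 325468 = 447457083, q_5 = 49·216922 + 7737 = 10636915 → 447457083/10636915
APPEND 29: p_6 = 29·447457083 + 9125135 = 12985380542, q_6 = 29·10636915 + 216922 = 308687457 → 12985380542/308687457
APPEND 10: p_7 = 10·12985380542 + 447457083 = 130301262503, q_7 = 10·308687457 + 10636915 = 3097511485 → 130301262503/3097511485
APPEND 27: p_8 = 27·130301262503 + 12985380542 = 3531119468123, q_8 = 27·3097511485 + 308687457 = 83941497552 → 3531119468123/83941497552
APPEND 23: p_9 = 23·3531119468123 + 130301262503 = 81346049029332, q_9 = 23·83941497552 + 3097511485 = 1933751955181 → 81346049029332/1933751955181
APPEND 9: p_10 = 9·81346049029332 + 3531119468123 = 735645560732111, q_10 = 9·1933751955181 + 83941497552 = 17487709094181 → 735645560732111/17487709094181
APPEND 47: p_11 = 47·735645560732111 + 81346049029332 = 34656687403438549, q_11 = 47·17487709094181 + 1933751955181 = 823856079381688 → 34656687403438549/823856079381688
APPEND 48: p_12 = 48·34656687403438549 + 735645560732111 = 1664256640925782463, q_12 = 48·823856079381688 + 17487709094181 = 39562579519415205 → 1664256640925782463/39562579519415205
APPEND 36: p_13 = 36·1664256640925782463 + 34656687403438549 = 59947895760731607217, q_13 = 36·39562579519415205 + 823856079381688 = 1425076718778329068 → 59947895760731607217/1425076718778329068
APPEND 18: p_14 = 18·59947895760731607217 + 1664256640925782463 = 1080726380334094712369, q_14 = 18·1425076718778329068 + 39562579519415205 = 25690943517529338429 → 1080726380334094712369/25690943517529338429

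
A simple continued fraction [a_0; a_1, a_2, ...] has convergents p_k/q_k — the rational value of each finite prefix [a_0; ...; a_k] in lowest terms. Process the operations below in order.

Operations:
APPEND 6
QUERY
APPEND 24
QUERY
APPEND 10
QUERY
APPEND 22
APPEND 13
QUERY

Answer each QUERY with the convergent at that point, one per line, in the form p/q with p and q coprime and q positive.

APPEND 6: p_0 = 6·1 + 0 = 6, q_0 = 6·0 + 1 = 1 → 6/1
APPEND 24: p_1 = 24·6 + 1 = 145, q_1 = 24·1 + 0 = 24 → 145/24
APPEND 10: p_2 = 10·145 + 6 = 1456, q_2 = 10·24 + 1 = 241 → 1456/241
APPEND 22: p_3 = 22·1456 + 145 = 32177, q_3 = 22·241 + 24 = 5326 → 32177/5326
APPEND 13: p_4 = 13·32177 + 1456 = 419757, q_4 = 13·5326 + 241 = 69479 → 419757/69479

6/1
145/24
1456/241
419757/69479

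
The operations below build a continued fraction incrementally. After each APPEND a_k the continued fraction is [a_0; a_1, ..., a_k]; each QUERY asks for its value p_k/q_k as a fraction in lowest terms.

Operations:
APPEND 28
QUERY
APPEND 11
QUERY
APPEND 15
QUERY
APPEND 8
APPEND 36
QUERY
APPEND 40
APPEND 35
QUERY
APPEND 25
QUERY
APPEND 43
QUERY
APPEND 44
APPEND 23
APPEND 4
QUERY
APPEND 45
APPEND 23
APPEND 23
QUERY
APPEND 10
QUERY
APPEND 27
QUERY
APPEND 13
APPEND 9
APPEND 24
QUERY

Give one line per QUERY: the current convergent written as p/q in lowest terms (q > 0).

APPEND 28: p_0 = 28·1 + 0 = 28, q_0 = 28·0 + 1 = 1 → 28/1
APPEND 11: p_1 = 11·28 + 1 = 309, q_1 = 11·1 + 0 = 11 → 309/11
APPEND 15: p_2 = 15·309 + 28 = 4663, q_2 = 15·11 + 1 = 166 → 4663/166
APPEND 8: p_3 = 8·4663 + 309 = 37613, q_3 = 8·166 + 11 = 1339 → 37613/1339
APPEND 36: p_4 = 36·37613 + 4663 = 1358731, q_4 = 36·1339 + 166 = 48370 → 1358731/48370
APPEND 40: p_5 = 40·1358731 + 37613 = 54386853, q_5 = 40·48370 + 1339 = 1936139 → 54386853/1936139
APPEND 35: p_6 = 35·54386853 + 1358731 = 1904898586, q_6 = 35·1936139 + 48370 = 67813235 → 1904898586/67813235
APPEND 25: p_7 = 25·1904898586 + 54386853 = 47676851503, q_7 = 25·67813235 + 1936139 = 1697267014 → 47676851503/1697267014
APPEND 43: p_8 = 43·47676851503 + 1904898586 = 2052009513215, q_8 = 43·1697267014 + 67813235 = 73050294837 → 2052009513215/73050294837
APPEND 44: p_9 = 44·2052009513215 + 47676851503 = 90336095432963, q_9 = 44·73050294837 + 1697267014 = 3215910239842 → 90336095432963/3215910239842
APPEND 23: p_10 = 23·90336095432963 + 2052009513215 = 2079782204471364, q_10 = 23·3215910239842 + 73050294837 = 74038985811203 → 2079782204471364/74038985811203
APPEND 4: p_11 = 4·2079782204471364 + 90336095432963 = 8409464913318419, q_11 = 4·74038985811203 + 3215910239842 = 299371853484654 → 8409464913318419/299371853484654
APPEND 45: p_12 = 45·8409464913318419 + 2079782204471364 = 380505703303800219, q_12 = 45·299371853484654 + 74038985811203 = 13545772392620633 → 380505703303800219/13545772392620633
APPEND 23: p_13 = 23·380505703303800219 + 8409464913318419 = 8760040640900723456, q_13 = 23·13545772392620633 + 299371853484654 = 311852136883759213 → 8760040640900723456/311852136883759213
APPEND 23: p_14 = 23·8760040640900723456 + 380505703303800219 = 201861440444020439707, q_14 = 23·311852136883759213 + 13545772392620633 = 7186144920719082532 → 201861440444020439707/7186144920719082532
APPEND 10: p_15 = 10·201861440444020439707 + 8760040640900723456 = 2027374445081105120526, q_15 = 10·7186144920719082532 + 311852136883759213 = 72173301344074584533 → 2027374445081105120526/72173301344074584533
APPEND 27: p_16 = 27·2027374445081105120526 + 201861440444020439707 = 54940971457633858693909, q_16 = 27·72173301344074584533 + 7186144920719082532 = 1955865281210732864923 → 54940971457633858693909/1955865281210732864923
APPEND 13: p_17 = 13·54940971457633858693909 + 2027374445081105120526 = 716260003394321268141343, q_17 = 13·1955865281210732864923 + 72173301344074584533 = 25498421957083601828532 → 716260003394321268141343/25498421957083601828532
APPEND 9: p_18 = 9·716260003394321268141343 + 54940971457633858693909 = 6501281002006525271965996, q_18 = 9·25498421957083601828532 + 1955865281210732864923 = 231441662894963149321711 → 6501281002006525271965996/231441662894963149321711
APPEND 24: p_19 = 24·6501281002006525271965996 + 716260003394321268141343 = 156747004051550927795325247, q_19 = 24·231441662894963149321711 + 25498421957083601828532 = 5580098331436199185549596 → 156747004051550927795325247/5580098331436199185549596

28/1
309/11
4663/166
1358731/48370
1904898586/67813235
47676851503/1697267014
2052009513215/73050294837
8409464913318419/299371853484654
201861440444020439707/7186144920719082532
2027374445081105120526/72173301344074584533
54940971457633858693909/1955865281210732864923
156747004051550927795325247/5580098331436199185549596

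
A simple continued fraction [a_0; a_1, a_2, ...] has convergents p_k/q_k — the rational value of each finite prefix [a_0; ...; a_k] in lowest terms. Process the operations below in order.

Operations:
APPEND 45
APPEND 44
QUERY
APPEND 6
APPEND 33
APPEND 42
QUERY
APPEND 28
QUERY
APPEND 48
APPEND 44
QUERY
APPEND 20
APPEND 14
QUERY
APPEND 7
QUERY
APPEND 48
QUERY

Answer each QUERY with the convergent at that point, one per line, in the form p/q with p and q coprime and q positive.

APPEND 45: p_0 = 45·1 + 0 = 45, q_0 = 45·0 + 1 = 1 → 45/1
APPEND 44: p_1 = 44·45 + 1 = 1981, q_1 = 44·1 + 0 = 44 → 1981/44
APPEND 6: p_2 = 6·1981 + 45 = 11931, q_2 = 6·44 + 1 = 265 → 11931/265
APPEND 33: p_3 = 33·11931 + 1981 = 395704, q_3 = 33·265 + 44 = 8789 → 395704/8789
APPEND 42: p_4 = 42·395704 + 11931 = 16631499, q_4 = 42·8789 + 265 = 369403 → 16631499/369403
APPEND 28: p_5 = 28·16631499 + 395704 = 466077676, q_5 = 28·369403 + 8789 = 10352073 → 466077676/10352073
APPEND 48: p_6 = 48·466077676 + 16631499 = 22388359947, q_6 = 48·10352073 + 369403 = 497268907 → 22388359947/497268907
APPEND 44: p_7 = 44·22388359947 + 466077676 = 985553915344, q_7 = 44·497268907 + 10352073 = 21890183981 → 985553915344/21890183981
APPEND 20: p_8 = 20·985553915344 + 22388359947 = 19733466666827, q_8 = 20·21890183981 + 497268907 = 438300948527 → 19733466666827/438300948527
APPEND 14: p_9 = 14·19733466666827 + 985553915344 = 277254087250922, q_9 = 14·438300948527 + 21890183981 = 6158103463359 → 277254087250922/6158103463359
APPEND 7: p_10 = 7·277254087250922 + 19733466666827 = 1960512077423281, q_10 = 7·6158103463359 + 438300948527 = 43545025192040 → 1960512077423281/43545025192040
APPEND 48: p_11 = 48·1960512077423281 + 277254087250922 = 94381833803568410, q_11 = 48·43545025192040 + 6158103463359 = 2096319312681279 → 94381833803568410/2096319312681279

1981/44
16631499/369403
466077676/10352073
985553915344/21890183981
277254087250922/6158103463359
1960512077423281/43545025192040
94381833803568410/2096319312681279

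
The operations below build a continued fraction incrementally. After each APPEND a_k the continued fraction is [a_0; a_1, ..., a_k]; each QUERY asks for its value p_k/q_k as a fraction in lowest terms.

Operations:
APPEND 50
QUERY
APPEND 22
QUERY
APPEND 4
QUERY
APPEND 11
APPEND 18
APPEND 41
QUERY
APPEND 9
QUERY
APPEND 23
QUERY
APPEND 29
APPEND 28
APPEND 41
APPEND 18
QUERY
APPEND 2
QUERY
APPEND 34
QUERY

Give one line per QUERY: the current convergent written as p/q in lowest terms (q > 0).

50/1
1101/22
4454/89
37202819/743388
335731535/6708599
7759028124/155041165
4672681622866646/93369683793575
9604605697539895/191919559114131
331229275339223076/6618634693674029

APPEND 50: p_0 = 50·1 + 0 = 50, q_0 = 50·0 + 1 = 1 → 50/1
APPEND 22: p_1 = 22·50 + 1 = 1101, q_1 = 22·1 + 0 = 22 → 1101/22
APPEND 4: p_2 = 4·1101 + 50 = 4454, q_2 = 4·22 + 1 = 89 → 4454/89
APPEND 11: p_3 = 11·4454 + 1101 = 50095, q_3 = 11·89 + 22 = 1001 → 50095/1001
APPEND 18: p_4 = 18·50095 + 4454 = 906164, q_4 = 18·1001 + 89 = 18107 → 906164/18107
APPEND 41: p_5 = 41·906164 + 50095 = 37202819, q_5 = 41·18107 + 1001 = 743388 → 37202819/743388
APPEND 9: p_6 = 9·37202819 + 906164 = 335731535, q_6 = 9·743388 + 18107 = 6708599 → 335731535/6708599
APPEND 23: p_7 = 23·335731535 + 37202819 = 7759028124, q_7 = 23·6708599 + 743388 = 155041165 → 7759028124/155041165
APPEND 29: p_8 = 29·7759028124 + 335731535 = 225347547131, q_8 = 29·155041165 + 6708599 = 4502902384 → 225347547131/4502902384
APPEND 28: p_9 = 28·225347547131 + 7759028124 = 6317490347792, q_9 = 28·4502902384 + 155041165 = 126236307917 → 6317490347792/126236307917
APPEND 41: p_10 = 41·6317490347792 + 225347547131 = 259242451806603, q_10 = 41·126236307917 + 4502902384 = 5180191526981 → 259242451806603/5180191526981
APPEND 18: p_11 = 18·259242451806603 + 6317490347792 = 4672681622866646, q_11 = 18·5180191526981 + 126236307917 = 93369683793575 → 4672681622866646/93369683793575
APPEND 2: p_12 = 2·4672681622866646 + 259242451806603 = 9604605697539895, q_12 = 2·93369683793575 + 5180191526981 = 191919559114131 → 9604605697539895/191919559114131
APPEND 34: p_13 = 34·9604605697539895 + 4672681622866646 = 331229275339223076, q_13 = 34·191919559114131 + 93369683793575 = 6618634693674029 → 331229275339223076/6618634693674029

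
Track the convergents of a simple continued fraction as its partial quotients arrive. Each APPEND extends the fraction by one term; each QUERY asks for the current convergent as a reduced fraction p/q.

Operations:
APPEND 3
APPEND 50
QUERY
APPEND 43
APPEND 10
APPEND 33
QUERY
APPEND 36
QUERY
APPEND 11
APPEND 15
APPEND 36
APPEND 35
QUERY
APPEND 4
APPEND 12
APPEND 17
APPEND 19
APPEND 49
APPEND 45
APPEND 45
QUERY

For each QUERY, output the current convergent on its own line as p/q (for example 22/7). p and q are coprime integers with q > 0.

151/50
2155159/713631
77650835/25712276
16325074521735/5405670419686
26073141699238874735482/8633517148372441421829

APPEND 3: p_0 = 3·1 + 0 = 3, q_0 = 3·0 + 1 = 1 → 3/1
APPEND 50: p_1 = 50·3 + 1 = 151, q_1 = 50·1 + 0 = 50 → 151/50
APPEND 43: p_2 = 43·151 + 3 = 6496, q_2 = 43·50 + 1 = 2151 → 6496/2151
APPEND 10: p_3 = 10·6496 + 151 = 65111, q_3 = 10·2151 + 50 = 21560 → 65111/21560
APPEND 33: p_4 = 33·65111 + 6496 = 2155159, q_4 = 33·21560 + 2151 = 713631 → 2155159/713631
APPEND 36: p_5 = 36·2155159 + 65111 = 77650835, q_5 = 36·713631 + 21560 = 25712276 → 77650835/25712276
APPEND 11: p_6 = 11·77650835 + 2155159 = 856314344, q_6 = 11·25712276 + 713631 = 283548667 → 856314344/283548667
APPEND 15: p_7 = 15·856314344 + 77650835 = 12922365995, q_7 = 15·283548667 + 25712276 = 4278942281 → 12922365995/4278942281
APPEND 36: p_8 = 36·12922365995 + 856314344 = 466061490164, q_8 = 36·4278942281 + 283548667 = 154325470783 → 466061490164/154325470783
APPEND 35: p_9 = 35·466061490164 + 12922365995 = 16325074521735, q_9 = 35·154325470783 + 4278942281 = 5405670419686 → 16325074521735/5405670419686
APPEND 4: p_10 = 4·16325074521735 + 466061490164 = 65766359577104, q_10 = 4·5405670419686 + 154325470783 = 21777007149527 → 65766359577104/21777007149527
APPEND 12: p_11 = 12·65766359577104 + 16325074521735 = 805521389446983, q_11 = 12·21777007149527 + 5405670419686 = 266729756214010 → 805521389446983/266729756214010
APPEND 17: p_12 = 17·805521389446983 + 65766359577104 = 13759629980175815, q_12 = 17·266729756214010 + 21777007149527 = 4556182862787697 → 13759629980175815/4556182862787697
APPEND 19: p_13 = 19·13759629980175815 + 805521389446983 = 262238491012787468, q_13 = 19·4556182862787697 + 266729756214010 = 86834204149180253 → 262238491012787468/86834204149180253
APPEND 49: p_14 = 49·262238491012787468 + 13759629980175815 = 12863445689606761747, q_14 = 49·86834204149180253 + 4556182862787697 = 4259432186172620094 → 12863445689606761747/4259432186172620094
APPEND 45: p_15 = 45·12863445689606761747 + 262238491012787468 = 579117294523317066083, q_15 = 45·4259432186172620094 + 86834204149180253 = 191761282581917084483 → 579117294523317066083/191761282581917084483
APPEND 45: p_16 = 45·579117294523317066083 + 12863445689606761747 = 26073141699238874735482, q_16 = 45·191761282581917084483 + 4259432186172620094 = 8633517148372441421829 → 26073141699238874735482/8633517148372441421829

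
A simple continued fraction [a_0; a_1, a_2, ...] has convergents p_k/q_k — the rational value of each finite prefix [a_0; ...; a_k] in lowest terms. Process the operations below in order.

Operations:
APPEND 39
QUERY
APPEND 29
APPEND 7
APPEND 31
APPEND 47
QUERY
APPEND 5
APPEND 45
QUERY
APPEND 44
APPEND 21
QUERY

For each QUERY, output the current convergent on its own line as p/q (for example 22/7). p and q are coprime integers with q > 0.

APPEND 39: p_0 = 39·1 + 0 = 39, q_0 = 39·0 + 1 = 1 → 39/1
APPEND 29: p_1 = 29·39 + 1 = 1132, q_1 = 29·1 + 0 = 29 → 1132/29
APPEND 7: p_2 = 7·1132 + 39 = 7963, q_2 = 7·29 + 1 = 204 → 7963/204
APPEND 31: p_3 = 31·7963 + 1132 = 247985, q_3 = 31·204 + 29 = 6353 → 247985/6353
APPEND 47: p_4 = 47·247985 + 7963 = 11663258, q_4 = 47·6353 + 204 = 298795 → 11663258/298795
APPEND 5: p_5 = 5·11663258 + 247985 = 58564275, q_5 = 5·298795 + 6353 = 1500328 → 58564275/1500328
APPEND 45: p_6 = 45·58564275 + 11663258 = 2647055633, q_6 = 45·1500328 + 298795 = 67813555 → 2647055633/67813555
APPEND 44: p_7 = 44·2647055633 + 58564275 = 116529012127, q_7 = 44·67813555 + 1500328 = 2985296748 → 116529012127/2985296748
APPEND 21: p_8 = 21·116529012127 + 2647055633 = 2449756310300, q_8 = 21·2985296748 + 67813555 = 62759045263 → 2449756310300/62759045263

39/1
11663258/298795
2647055633/67813555
2449756310300/62759045263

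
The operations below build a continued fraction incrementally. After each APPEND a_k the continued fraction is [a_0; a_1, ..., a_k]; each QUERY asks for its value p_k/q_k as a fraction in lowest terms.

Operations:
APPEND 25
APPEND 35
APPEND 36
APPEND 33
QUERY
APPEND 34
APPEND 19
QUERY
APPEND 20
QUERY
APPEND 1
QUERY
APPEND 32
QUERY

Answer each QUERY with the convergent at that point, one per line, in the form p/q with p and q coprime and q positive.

1042389/41648
675025342/26970215
13535979627/540821593
14211004969/567791808
468288138635/18710159449

APPEND 25: p_0 = 25·1 + 0 = 25, q_0 = 25·0 + 1 = 1 → 25/1
APPEND 35: p_1 = 35·25 + 1 = 876, q_1 = 35·1 + 0 = 35 → 876/35
APPEND 36: p_2 = 36·876 + 25 = 31561, q_2 = 36·35 + 1 = 1261 → 31561/1261
APPEND 33: p_3 = 33·31561 + 876 = 1042389, q_3 = 33·1261 + 35 = 41648 → 1042389/41648
APPEND 34: p_4 = 34·1042389 + 31561 = 35472787, q_4 = 34·41648 + 1261 = 1417293 → 35472787/1417293
APPEND 19: p_5 = 19·35472787 + 1042389 = 675025342, q_5 = 19·1417293 + 41648 = 26970215 → 675025342/26970215
APPEND 20: p_6 = 20·675025342 + 35472787 = 13535979627, q_6 = 20·26970215 + 1417293 = 540821593 → 13535979627/540821593
APPEND 1: p_7 = 1·13535979627 + 675025342 = 14211004969, q_7 = 1·540821593 + 26970215 = 567791808 → 14211004969/567791808
APPEND 32: p_8 = 32·14211004969 + 13535979627 = 468288138635, q_8 = 32·567791808 + 540821593 = 18710159449 → 468288138635/18710159449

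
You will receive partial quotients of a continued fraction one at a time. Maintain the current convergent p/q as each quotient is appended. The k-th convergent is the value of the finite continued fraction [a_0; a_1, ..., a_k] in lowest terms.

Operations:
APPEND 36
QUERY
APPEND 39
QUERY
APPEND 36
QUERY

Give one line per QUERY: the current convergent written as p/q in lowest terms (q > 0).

APPEND 36: p_0 = 36·1 + 0 = 36, q_0 = 36·0 + 1 = 1 → 36/1
APPEND 39: p_1 = 39·36 + 1 = 1405, q_1 = 39·1 + 0 = 39 → 1405/39
APPEND 36: p_2 = 36·1405 + 36 = 50616, q_2 = 36·39 + 1 = 1405 → 50616/1405

36/1
1405/39
50616/1405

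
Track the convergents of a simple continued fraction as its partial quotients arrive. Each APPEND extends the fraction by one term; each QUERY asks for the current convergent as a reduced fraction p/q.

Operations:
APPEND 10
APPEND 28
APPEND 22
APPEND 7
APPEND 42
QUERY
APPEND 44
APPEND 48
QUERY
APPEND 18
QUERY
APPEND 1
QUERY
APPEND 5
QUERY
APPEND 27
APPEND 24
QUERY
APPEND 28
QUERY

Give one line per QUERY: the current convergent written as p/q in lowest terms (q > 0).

1838442/183191
3886721946/387291239
70041930101/6979307053
73928652047/7366598292
439685190336/43812298513
287129976177192/28610980093945
8051584761752495/802297741288603

APPEND 10: p_0 = 10·1 + 0 = 10, q_0 = 10·0 + 1 = 1 → 10/1
APPEND 28: p_1 = 28·10 + 1 = 281, q_1 = 28·1 + 0 = 28 → 281/28
APPEND 22: p_2 = 22·281 + 10 = 6192, q_2 = 22·28 + 1 = 617 → 6192/617
APPEND 7: p_3 = 7·6192 + 281 = 43625, q_3 = 7·617 + 28 = 4347 → 43625/4347
APPEND 42: p_4 = 42·43625 + 6192 = 1838442, q_4 = 42·4347 + 617 = 183191 → 1838442/183191
APPEND 44: p_5 = 44·1838442 + 43625 = 80935073, q_5 = 44·183191 + 4347 = 8064751 → 80935073/8064751
APPEND 48: p_6 = 48·80935073 + 1838442 = 3886721946, q_6 = 48·8064751 + 183191 = 387291239 → 3886721946/387291239
APPEND 18: p_7 = 18·3886721946 + 80935073 = 70041930101, q_7 = 18·387291239 + 8064751 = 6979307053 → 70041930101/6979307053
APPEND 1: p_8 = 1·70041930101 + 3886721946 = 73928652047, q_8 = 1·6979307053 + 387291239 = 7366598292 → 73928652047/7366598292
APPEND 5: p_9 = 5·73928652047 + 70041930101 = 439685190336, q_9 = 5·7366598292 + 6979307053 = 43812298513 → 439685190336/43812298513
APPEND 27: p_10 = 27·439685190336 + 73928652047 = 11945428791119, q_10 = 27·43812298513 + 7366598292 = 1190298658143 → 11945428791119/1190298658143
APPEND 24: p_11 = 24·11945428791119 + 439685190336 = 287129976177192, q_11 = 24·1190298658143 + 43812298513 = 28610980093945 → 287129976177192/28610980093945
APPEND 28: p_12 = 28·287129976177192 + 11945428791119 = 8051584761752495, q_12 = 28·28610980093945 + 1190298658143 = 802297741288603 → 8051584761752495/802297741288603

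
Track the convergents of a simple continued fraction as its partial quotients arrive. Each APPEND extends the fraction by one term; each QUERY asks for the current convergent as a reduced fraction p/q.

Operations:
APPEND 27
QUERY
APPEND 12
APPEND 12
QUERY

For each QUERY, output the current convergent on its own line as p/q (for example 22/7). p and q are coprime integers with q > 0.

APPEND 27: p_0 = 27·1 + 0 = 27, q_0 = 27·0 + 1 = 1 → 27/1
APPEND 12: p_1 = 12·27 + 1 = 325, q_1 = 12·1 + 0 = 12 → 325/12
APPEND 12: p_2 = 12·325 + 27 = 3927, q_2 = 12·12 + 1 = 145 → 3927/145

27/1
3927/145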